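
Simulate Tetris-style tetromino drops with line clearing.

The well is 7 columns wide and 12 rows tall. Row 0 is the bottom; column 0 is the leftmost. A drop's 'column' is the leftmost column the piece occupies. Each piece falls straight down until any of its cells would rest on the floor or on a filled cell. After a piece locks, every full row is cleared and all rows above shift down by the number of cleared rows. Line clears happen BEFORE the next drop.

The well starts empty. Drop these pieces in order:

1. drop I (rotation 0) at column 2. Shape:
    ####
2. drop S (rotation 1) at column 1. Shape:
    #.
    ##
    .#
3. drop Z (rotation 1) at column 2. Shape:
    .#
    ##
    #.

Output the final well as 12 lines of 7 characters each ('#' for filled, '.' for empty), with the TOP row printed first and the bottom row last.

Answer: .......
.......
.......
.......
.......
.......
...#...
..##...
.##....
.##....
..#....
..####.

Derivation:
Drop 1: I rot0 at col 2 lands with bottom-row=0; cleared 0 line(s) (total 0); column heights now [0 0 1 1 1 1 0], max=1
Drop 2: S rot1 at col 1 lands with bottom-row=1; cleared 0 line(s) (total 0); column heights now [0 4 3 1 1 1 0], max=4
Drop 3: Z rot1 at col 2 lands with bottom-row=3; cleared 0 line(s) (total 0); column heights now [0 4 5 6 1 1 0], max=6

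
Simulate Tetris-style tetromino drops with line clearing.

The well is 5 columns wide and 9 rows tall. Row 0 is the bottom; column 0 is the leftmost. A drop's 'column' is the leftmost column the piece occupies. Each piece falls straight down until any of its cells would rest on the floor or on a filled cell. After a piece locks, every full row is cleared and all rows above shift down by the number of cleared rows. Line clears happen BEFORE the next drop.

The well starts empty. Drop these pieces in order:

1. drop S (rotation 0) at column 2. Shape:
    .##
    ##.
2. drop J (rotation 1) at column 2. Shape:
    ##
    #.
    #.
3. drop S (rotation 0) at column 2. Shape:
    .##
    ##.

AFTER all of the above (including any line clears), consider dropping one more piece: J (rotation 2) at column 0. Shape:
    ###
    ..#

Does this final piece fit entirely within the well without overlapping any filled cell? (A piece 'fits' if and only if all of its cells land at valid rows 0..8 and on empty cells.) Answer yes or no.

Answer: yes

Derivation:
Drop 1: S rot0 at col 2 lands with bottom-row=0; cleared 0 line(s) (total 0); column heights now [0 0 1 2 2], max=2
Drop 2: J rot1 at col 2 lands with bottom-row=1; cleared 0 line(s) (total 0); column heights now [0 0 4 4 2], max=4
Drop 3: S rot0 at col 2 lands with bottom-row=4; cleared 0 line(s) (total 0); column heights now [0 0 5 6 6], max=6
Test piece J rot2 at col 0 (width 3): heights before test = [0 0 5 6 6]; fits = True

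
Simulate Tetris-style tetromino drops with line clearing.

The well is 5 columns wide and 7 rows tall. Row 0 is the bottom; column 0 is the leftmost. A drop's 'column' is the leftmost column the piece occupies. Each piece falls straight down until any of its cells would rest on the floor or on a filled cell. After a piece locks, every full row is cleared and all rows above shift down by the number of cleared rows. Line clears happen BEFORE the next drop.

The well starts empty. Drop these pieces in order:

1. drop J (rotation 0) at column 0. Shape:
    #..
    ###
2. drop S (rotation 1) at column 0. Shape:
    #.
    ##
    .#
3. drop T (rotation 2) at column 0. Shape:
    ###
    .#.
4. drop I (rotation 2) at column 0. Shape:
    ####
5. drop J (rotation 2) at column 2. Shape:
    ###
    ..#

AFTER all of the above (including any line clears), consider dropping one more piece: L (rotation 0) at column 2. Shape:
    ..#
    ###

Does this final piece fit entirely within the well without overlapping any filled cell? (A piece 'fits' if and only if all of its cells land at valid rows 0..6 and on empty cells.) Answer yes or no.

Answer: no

Derivation:
Drop 1: J rot0 at col 0 lands with bottom-row=0; cleared 0 line(s) (total 0); column heights now [2 1 1 0 0], max=2
Drop 2: S rot1 at col 0 lands with bottom-row=1; cleared 0 line(s) (total 0); column heights now [4 3 1 0 0], max=4
Drop 3: T rot2 at col 0 lands with bottom-row=3; cleared 0 line(s) (total 0); column heights now [5 5 5 0 0], max=5
Drop 4: I rot2 at col 0 lands with bottom-row=5; cleared 0 line(s) (total 0); column heights now [6 6 6 6 0], max=6
Drop 5: J rot2 at col 2 lands with bottom-row=5; cleared 1 line(s) (total 1); column heights now [5 5 6 6 6], max=6
Test piece L rot0 at col 2 (width 3): heights before test = [5 5 6 6 6]; fits = False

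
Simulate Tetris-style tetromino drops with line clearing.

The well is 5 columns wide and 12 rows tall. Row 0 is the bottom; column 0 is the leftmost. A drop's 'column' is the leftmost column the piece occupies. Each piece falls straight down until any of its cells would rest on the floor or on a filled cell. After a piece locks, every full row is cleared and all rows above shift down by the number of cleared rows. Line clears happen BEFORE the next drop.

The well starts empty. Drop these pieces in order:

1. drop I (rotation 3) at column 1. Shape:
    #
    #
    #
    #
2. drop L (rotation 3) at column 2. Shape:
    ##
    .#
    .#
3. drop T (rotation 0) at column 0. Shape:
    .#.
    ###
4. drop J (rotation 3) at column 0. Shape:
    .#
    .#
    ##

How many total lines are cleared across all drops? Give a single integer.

Answer: 0

Derivation:
Drop 1: I rot3 at col 1 lands with bottom-row=0; cleared 0 line(s) (total 0); column heights now [0 4 0 0 0], max=4
Drop 2: L rot3 at col 2 lands with bottom-row=0; cleared 0 line(s) (total 0); column heights now [0 4 3 3 0], max=4
Drop 3: T rot0 at col 0 lands with bottom-row=4; cleared 0 line(s) (total 0); column heights now [5 6 5 3 0], max=6
Drop 4: J rot3 at col 0 lands with bottom-row=6; cleared 0 line(s) (total 0); column heights now [7 9 5 3 0], max=9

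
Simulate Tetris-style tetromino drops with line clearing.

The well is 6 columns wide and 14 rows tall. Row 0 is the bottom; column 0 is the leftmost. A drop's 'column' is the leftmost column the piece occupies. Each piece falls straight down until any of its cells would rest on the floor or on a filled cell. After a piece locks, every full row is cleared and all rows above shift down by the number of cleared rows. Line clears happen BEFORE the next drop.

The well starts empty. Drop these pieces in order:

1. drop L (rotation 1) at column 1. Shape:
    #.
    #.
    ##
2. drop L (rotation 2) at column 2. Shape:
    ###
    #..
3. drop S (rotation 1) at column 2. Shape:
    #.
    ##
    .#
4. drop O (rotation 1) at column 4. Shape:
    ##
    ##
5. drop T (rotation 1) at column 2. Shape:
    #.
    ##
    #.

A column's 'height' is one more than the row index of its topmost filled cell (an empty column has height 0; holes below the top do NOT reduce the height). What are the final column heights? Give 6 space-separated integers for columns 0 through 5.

Drop 1: L rot1 at col 1 lands with bottom-row=0; cleared 0 line(s) (total 0); column heights now [0 3 1 0 0 0], max=3
Drop 2: L rot2 at col 2 lands with bottom-row=1; cleared 0 line(s) (total 0); column heights now [0 3 3 3 3 0], max=3
Drop 3: S rot1 at col 2 lands with bottom-row=3; cleared 0 line(s) (total 0); column heights now [0 3 6 5 3 0], max=6
Drop 4: O rot1 at col 4 lands with bottom-row=3; cleared 0 line(s) (total 0); column heights now [0 3 6 5 5 5], max=6
Drop 5: T rot1 at col 2 lands with bottom-row=6; cleared 0 line(s) (total 0); column heights now [0 3 9 8 5 5], max=9

Answer: 0 3 9 8 5 5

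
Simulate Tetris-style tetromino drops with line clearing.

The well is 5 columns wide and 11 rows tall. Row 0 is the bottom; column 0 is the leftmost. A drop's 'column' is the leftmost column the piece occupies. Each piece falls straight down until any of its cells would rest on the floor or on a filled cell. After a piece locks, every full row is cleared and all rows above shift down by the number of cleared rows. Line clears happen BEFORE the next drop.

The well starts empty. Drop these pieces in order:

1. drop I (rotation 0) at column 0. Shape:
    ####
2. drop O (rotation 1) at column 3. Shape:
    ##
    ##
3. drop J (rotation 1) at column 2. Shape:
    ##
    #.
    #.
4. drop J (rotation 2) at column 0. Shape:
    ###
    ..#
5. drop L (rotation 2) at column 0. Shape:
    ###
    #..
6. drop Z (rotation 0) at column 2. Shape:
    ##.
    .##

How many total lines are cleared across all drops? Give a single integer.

Drop 1: I rot0 at col 0 lands with bottom-row=0; cleared 0 line(s) (total 0); column heights now [1 1 1 1 0], max=1
Drop 2: O rot1 at col 3 lands with bottom-row=1; cleared 0 line(s) (total 0); column heights now [1 1 1 3 3], max=3
Drop 3: J rot1 at col 2 lands with bottom-row=1; cleared 0 line(s) (total 0); column heights now [1 1 4 4 3], max=4
Drop 4: J rot2 at col 0 lands with bottom-row=4; cleared 0 line(s) (total 0); column heights now [6 6 6 4 3], max=6
Drop 5: L rot2 at col 0 lands with bottom-row=6; cleared 0 line(s) (total 0); column heights now [8 8 8 4 3], max=8
Drop 6: Z rot0 at col 2 lands with bottom-row=7; cleared 1 line(s) (total 1); column heights now [7 6 8 8 3], max=8

Answer: 1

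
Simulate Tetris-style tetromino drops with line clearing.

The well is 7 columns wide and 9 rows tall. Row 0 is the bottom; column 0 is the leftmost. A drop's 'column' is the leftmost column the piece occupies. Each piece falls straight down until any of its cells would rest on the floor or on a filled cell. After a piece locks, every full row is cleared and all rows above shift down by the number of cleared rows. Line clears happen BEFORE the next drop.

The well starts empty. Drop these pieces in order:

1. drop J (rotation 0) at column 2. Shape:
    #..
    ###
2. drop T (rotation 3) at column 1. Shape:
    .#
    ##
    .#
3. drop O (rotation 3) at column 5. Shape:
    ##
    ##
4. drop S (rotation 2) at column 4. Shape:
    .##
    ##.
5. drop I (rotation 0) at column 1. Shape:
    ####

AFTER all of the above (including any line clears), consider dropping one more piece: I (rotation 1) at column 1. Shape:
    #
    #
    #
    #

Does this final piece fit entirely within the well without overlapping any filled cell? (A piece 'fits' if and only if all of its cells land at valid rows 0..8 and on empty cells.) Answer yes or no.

Drop 1: J rot0 at col 2 lands with bottom-row=0; cleared 0 line(s) (total 0); column heights now [0 0 2 1 1 0 0], max=2
Drop 2: T rot3 at col 1 lands with bottom-row=2; cleared 0 line(s) (total 0); column heights now [0 4 5 1 1 0 0], max=5
Drop 3: O rot3 at col 5 lands with bottom-row=0; cleared 0 line(s) (total 0); column heights now [0 4 5 1 1 2 2], max=5
Drop 4: S rot2 at col 4 lands with bottom-row=2; cleared 0 line(s) (total 0); column heights now [0 4 5 1 3 4 4], max=5
Drop 5: I rot0 at col 1 lands with bottom-row=5; cleared 0 line(s) (total 0); column heights now [0 6 6 6 6 4 4], max=6
Test piece I rot1 at col 1 (width 1): heights before test = [0 6 6 6 6 4 4]; fits = False

Answer: no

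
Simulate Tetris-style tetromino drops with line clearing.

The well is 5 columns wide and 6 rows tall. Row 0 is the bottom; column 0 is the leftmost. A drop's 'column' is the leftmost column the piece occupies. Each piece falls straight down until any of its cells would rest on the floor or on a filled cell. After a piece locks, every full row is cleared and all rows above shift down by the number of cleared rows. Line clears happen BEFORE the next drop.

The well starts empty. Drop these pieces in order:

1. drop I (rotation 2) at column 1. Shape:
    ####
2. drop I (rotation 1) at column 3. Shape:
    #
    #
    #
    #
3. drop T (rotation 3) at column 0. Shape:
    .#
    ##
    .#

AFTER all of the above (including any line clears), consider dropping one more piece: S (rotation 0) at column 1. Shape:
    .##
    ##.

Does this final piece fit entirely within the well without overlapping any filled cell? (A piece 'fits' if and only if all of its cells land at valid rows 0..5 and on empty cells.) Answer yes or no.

Answer: yes

Derivation:
Drop 1: I rot2 at col 1 lands with bottom-row=0; cleared 0 line(s) (total 0); column heights now [0 1 1 1 1], max=1
Drop 2: I rot1 at col 3 lands with bottom-row=1; cleared 0 line(s) (total 0); column heights now [0 1 1 5 1], max=5
Drop 3: T rot3 at col 0 lands with bottom-row=1; cleared 0 line(s) (total 0); column heights now [3 4 1 5 1], max=5
Test piece S rot0 at col 1 (width 3): heights before test = [3 4 1 5 1]; fits = True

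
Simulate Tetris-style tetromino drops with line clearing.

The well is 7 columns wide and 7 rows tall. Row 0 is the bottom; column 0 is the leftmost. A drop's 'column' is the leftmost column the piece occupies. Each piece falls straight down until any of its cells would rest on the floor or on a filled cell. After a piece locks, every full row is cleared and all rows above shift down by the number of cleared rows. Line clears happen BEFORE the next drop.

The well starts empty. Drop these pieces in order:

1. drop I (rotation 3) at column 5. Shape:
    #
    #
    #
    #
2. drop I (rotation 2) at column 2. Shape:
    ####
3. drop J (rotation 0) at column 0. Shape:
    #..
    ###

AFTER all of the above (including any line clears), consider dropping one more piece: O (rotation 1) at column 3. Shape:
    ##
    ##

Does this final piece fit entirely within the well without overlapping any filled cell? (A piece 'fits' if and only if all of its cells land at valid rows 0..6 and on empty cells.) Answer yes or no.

Drop 1: I rot3 at col 5 lands with bottom-row=0; cleared 0 line(s) (total 0); column heights now [0 0 0 0 0 4 0], max=4
Drop 2: I rot2 at col 2 lands with bottom-row=4; cleared 0 line(s) (total 0); column heights now [0 0 5 5 5 5 0], max=5
Drop 3: J rot0 at col 0 lands with bottom-row=5; cleared 0 line(s) (total 0); column heights now [7 6 6 5 5 5 0], max=7
Test piece O rot1 at col 3 (width 2): heights before test = [7 6 6 5 5 5 0]; fits = True

Answer: yes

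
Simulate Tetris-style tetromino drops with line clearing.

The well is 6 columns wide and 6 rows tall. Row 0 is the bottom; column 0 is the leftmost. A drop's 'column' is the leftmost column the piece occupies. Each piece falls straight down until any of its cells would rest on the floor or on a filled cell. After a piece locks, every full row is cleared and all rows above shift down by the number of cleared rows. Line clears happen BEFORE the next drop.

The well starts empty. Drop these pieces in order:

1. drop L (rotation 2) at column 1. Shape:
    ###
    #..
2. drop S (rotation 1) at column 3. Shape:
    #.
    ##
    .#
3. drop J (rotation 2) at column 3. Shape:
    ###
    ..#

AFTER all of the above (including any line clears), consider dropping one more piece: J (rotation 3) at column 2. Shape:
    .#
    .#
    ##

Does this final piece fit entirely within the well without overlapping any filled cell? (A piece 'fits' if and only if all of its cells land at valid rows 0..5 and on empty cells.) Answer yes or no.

Answer: no

Derivation:
Drop 1: L rot2 at col 1 lands with bottom-row=0; cleared 0 line(s) (total 0); column heights now [0 2 2 2 0 0], max=2
Drop 2: S rot1 at col 3 lands with bottom-row=1; cleared 0 line(s) (total 0); column heights now [0 2 2 4 3 0], max=4
Drop 3: J rot2 at col 3 lands with bottom-row=3; cleared 0 line(s) (total 0); column heights now [0 2 2 5 5 5], max=5
Test piece J rot3 at col 2 (width 2): heights before test = [0 2 2 5 5 5]; fits = False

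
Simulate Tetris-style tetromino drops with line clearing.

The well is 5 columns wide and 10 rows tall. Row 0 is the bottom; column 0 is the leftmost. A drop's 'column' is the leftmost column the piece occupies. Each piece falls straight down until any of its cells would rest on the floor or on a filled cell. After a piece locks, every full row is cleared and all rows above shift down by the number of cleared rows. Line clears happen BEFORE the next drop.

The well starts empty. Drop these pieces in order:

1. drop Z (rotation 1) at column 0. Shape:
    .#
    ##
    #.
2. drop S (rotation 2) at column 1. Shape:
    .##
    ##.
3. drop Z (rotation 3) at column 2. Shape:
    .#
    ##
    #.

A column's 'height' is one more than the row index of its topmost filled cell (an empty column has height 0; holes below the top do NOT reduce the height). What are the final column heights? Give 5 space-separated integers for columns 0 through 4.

Answer: 2 4 7 8 0

Derivation:
Drop 1: Z rot1 at col 0 lands with bottom-row=0; cleared 0 line(s) (total 0); column heights now [2 3 0 0 0], max=3
Drop 2: S rot2 at col 1 lands with bottom-row=3; cleared 0 line(s) (total 0); column heights now [2 4 5 5 0], max=5
Drop 3: Z rot3 at col 2 lands with bottom-row=5; cleared 0 line(s) (total 0); column heights now [2 4 7 8 0], max=8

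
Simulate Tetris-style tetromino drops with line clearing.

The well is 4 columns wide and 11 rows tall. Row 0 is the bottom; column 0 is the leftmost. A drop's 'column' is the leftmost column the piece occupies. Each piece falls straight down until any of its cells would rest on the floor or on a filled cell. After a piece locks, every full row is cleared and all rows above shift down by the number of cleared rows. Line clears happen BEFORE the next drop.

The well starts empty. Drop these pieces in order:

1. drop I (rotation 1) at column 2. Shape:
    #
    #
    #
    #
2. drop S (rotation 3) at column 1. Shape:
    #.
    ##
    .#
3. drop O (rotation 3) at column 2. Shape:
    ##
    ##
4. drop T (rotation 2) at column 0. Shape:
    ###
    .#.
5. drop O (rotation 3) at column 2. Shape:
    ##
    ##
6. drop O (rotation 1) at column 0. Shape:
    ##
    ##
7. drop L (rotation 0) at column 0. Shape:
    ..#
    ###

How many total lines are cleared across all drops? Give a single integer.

Answer: 2

Derivation:
Drop 1: I rot1 at col 2 lands with bottom-row=0; cleared 0 line(s) (total 0); column heights now [0 0 4 0], max=4
Drop 2: S rot3 at col 1 lands with bottom-row=4; cleared 0 line(s) (total 0); column heights now [0 7 6 0], max=7
Drop 3: O rot3 at col 2 lands with bottom-row=6; cleared 0 line(s) (total 0); column heights now [0 7 8 8], max=8
Drop 4: T rot2 at col 0 lands with bottom-row=7; cleared 0 line(s) (total 0); column heights now [9 9 9 8], max=9
Drop 5: O rot3 at col 2 lands with bottom-row=9; cleared 0 line(s) (total 0); column heights now [9 9 11 11], max=11
Drop 6: O rot1 at col 0 lands with bottom-row=9; cleared 2 line(s) (total 2); column heights now [9 9 9 8], max=9
Drop 7: L rot0 at col 0 lands with bottom-row=9; cleared 0 line(s) (total 2); column heights now [10 10 11 8], max=11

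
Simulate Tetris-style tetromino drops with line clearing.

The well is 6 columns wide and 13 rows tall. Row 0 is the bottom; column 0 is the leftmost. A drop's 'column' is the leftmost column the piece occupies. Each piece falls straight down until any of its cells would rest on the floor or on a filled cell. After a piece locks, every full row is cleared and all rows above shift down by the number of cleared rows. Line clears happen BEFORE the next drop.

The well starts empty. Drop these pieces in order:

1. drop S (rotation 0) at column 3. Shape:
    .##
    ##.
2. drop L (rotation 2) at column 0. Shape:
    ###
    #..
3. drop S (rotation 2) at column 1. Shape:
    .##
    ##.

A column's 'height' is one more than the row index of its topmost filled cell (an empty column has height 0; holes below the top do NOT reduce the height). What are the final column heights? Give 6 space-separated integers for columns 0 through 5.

Answer: 2 3 4 4 2 2

Derivation:
Drop 1: S rot0 at col 3 lands with bottom-row=0; cleared 0 line(s) (total 0); column heights now [0 0 0 1 2 2], max=2
Drop 2: L rot2 at col 0 lands with bottom-row=0; cleared 0 line(s) (total 0); column heights now [2 2 2 1 2 2], max=2
Drop 3: S rot2 at col 1 lands with bottom-row=2; cleared 0 line(s) (total 0); column heights now [2 3 4 4 2 2], max=4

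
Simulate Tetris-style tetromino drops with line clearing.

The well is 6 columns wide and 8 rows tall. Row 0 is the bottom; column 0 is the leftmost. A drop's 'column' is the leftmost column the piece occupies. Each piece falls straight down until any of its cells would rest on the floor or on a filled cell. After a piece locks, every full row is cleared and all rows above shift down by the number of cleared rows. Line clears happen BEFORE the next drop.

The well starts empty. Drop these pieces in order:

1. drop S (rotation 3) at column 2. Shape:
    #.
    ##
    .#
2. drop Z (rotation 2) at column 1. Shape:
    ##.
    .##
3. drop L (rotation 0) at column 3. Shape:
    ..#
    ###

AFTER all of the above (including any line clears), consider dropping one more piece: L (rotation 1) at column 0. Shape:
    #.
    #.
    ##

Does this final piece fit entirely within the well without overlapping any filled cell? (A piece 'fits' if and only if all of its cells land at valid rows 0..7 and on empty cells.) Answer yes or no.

Drop 1: S rot3 at col 2 lands with bottom-row=0; cleared 0 line(s) (total 0); column heights now [0 0 3 2 0 0], max=3
Drop 2: Z rot2 at col 1 lands with bottom-row=3; cleared 0 line(s) (total 0); column heights now [0 5 5 4 0 0], max=5
Drop 3: L rot0 at col 3 lands with bottom-row=4; cleared 0 line(s) (total 0); column heights now [0 5 5 5 5 6], max=6
Test piece L rot1 at col 0 (width 2): heights before test = [0 5 5 5 5 6]; fits = True

Answer: yes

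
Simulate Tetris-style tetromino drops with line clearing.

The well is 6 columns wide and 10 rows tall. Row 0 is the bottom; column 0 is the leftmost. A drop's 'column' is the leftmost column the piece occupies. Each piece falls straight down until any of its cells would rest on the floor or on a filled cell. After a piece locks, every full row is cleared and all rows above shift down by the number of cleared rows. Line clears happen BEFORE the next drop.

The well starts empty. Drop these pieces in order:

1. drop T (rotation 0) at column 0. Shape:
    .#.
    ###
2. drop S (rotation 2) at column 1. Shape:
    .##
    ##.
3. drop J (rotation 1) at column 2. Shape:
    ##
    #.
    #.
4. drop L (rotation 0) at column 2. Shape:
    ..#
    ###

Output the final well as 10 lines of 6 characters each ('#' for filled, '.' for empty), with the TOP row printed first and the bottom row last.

Drop 1: T rot0 at col 0 lands with bottom-row=0; cleared 0 line(s) (total 0); column heights now [1 2 1 0 0 0], max=2
Drop 2: S rot2 at col 1 lands with bottom-row=2; cleared 0 line(s) (total 0); column heights now [1 3 4 4 0 0], max=4
Drop 3: J rot1 at col 2 lands with bottom-row=4; cleared 0 line(s) (total 0); column heights now [1 3 7 7 0 0], max=7
Drop 4: L rot0 at col 2 lands with bottom-row=7; cleared 0 line(s) (total 0); column heights now [1 3 8 8 9 0], max=9

Answer: ......
....#.
..###.
..##..
..#...
..#...
..##..
.##...
.#....
###...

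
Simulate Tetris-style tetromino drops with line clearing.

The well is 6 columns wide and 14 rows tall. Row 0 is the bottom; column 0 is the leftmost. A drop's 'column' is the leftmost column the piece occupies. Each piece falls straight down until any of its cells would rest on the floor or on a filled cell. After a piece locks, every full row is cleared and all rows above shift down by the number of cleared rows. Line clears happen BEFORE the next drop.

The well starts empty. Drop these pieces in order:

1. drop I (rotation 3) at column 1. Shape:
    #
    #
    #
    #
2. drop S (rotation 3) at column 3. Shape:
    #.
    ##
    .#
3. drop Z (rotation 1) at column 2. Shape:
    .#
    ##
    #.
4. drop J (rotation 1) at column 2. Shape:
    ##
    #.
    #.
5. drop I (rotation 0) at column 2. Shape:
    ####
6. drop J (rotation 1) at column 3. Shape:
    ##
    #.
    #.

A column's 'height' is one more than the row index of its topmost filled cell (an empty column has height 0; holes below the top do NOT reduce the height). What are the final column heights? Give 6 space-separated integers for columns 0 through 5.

Answer: 0 4 8 11 11 8

Derivation:
Drop 1: I rot3 at col 1 lands with bottom-row=0; cleared 0 line(s) (total 0); column heights now [0 4 0 0 0 0], max=4
Drop 2: S rot3 at col 3 lands with bottom-row=0; cleared 0 line(s) (total 0); column heights now [0 4 0 3 2 0], max=4
Drop 3: Z rot1 at col 2 lands with bottom-row=2; cleared 0 line(s) (total 0); column heights now [0 4 4 5 2 0], max=5
Drop 4: J rot1 at col 2 lands with bottom-row=4; cleared 0 line(s) (total 0); column heights now [0 4 7 7 2 0], max=7
Drop 5: I rot0 at col 2 lands with bottom-row=7; cleared 0 line(s) (total 0); column heights now [0 4 8 8 8 8], max=8
Drop 6: J rot1 at col 3 lands with bottom-row=8; cleared 0 line(s) (total 0); column heights now [0 4 8 11 11 8], max=11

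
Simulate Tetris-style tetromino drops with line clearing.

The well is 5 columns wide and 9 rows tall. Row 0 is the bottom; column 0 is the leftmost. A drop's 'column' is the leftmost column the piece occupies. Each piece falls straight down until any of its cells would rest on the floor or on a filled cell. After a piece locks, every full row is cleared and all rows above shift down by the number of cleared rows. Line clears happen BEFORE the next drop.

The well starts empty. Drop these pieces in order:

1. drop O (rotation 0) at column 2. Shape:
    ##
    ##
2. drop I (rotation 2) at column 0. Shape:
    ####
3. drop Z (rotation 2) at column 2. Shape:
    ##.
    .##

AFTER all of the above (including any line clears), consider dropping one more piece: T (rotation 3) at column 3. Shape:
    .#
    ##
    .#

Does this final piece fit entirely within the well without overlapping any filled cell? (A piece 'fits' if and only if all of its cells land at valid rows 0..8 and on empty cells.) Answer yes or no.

Answer: yes

Derivation:
Drop 1: O rot0 at col 2 lands with bottom-row=0; cleared 0 line(s) (total 0); column heights now [0 0 2 2 0], max=2
Drop 2: I rot2 at col 0 lands with bottom-row=2; cleared 0 line(s) (total 0); column heights now [3 3 3 3 0], max=3
Drop 3: Z rot2 at col 2 lands with bottom-row=3; cleared 0 line(s) (total 0); column heights now [3 3 5 5 4], max=5
Test piece T rot3 at col 3 (width 2): heights before test = [3 3 5 5 4]; fits = True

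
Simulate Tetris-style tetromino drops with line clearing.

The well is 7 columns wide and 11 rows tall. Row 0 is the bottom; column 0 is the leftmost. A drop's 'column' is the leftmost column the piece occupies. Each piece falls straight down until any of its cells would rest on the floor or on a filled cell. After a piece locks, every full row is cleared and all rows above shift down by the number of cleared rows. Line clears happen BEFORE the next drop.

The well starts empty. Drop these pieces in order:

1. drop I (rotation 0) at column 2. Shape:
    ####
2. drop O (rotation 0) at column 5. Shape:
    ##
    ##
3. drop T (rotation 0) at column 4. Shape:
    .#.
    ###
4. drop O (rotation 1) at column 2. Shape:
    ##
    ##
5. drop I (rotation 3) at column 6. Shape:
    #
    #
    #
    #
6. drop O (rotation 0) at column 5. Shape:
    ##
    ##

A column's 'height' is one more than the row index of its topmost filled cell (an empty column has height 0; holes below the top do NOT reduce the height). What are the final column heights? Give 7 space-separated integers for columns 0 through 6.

Drop 1: I rot0 at col 2 lands with bottom-row=0; cleared 0 line(s) (total 0); column heights now [0 0 1 1 1 1 0], max=1
Drop 2: O rot0 at col 5 lands with bottom-row=1; cleared 0 line(s) (total 0); column heights now [0 0 1 1 1 3 3], max=3
Drop 3: T rot0 at col 4 lands with bottom-row=3; cleared 0 line(s) (total 0); column heights now [0 0 1 1 4 5 4], max=5
Drop 4: O rot1 at col 2 lands with bottom-row=1; cleared 0 line(s) (total 0); column heights now [0 0 3 3 4 5 4], max=5
Drop 5: I rot3 at col 6 lands with bottom-row=4; cleared 0 line(s) (total 0); column heights now [0 0 3 3 4 5 8], max=8
Drop 6: O rot0 at col 5 lands with bottom-row=8; cleared 0 line(s) (total 0); column heights now [0 0 3 3 4 10 10], max=10

Answer: 0 0 3 3 4 10 10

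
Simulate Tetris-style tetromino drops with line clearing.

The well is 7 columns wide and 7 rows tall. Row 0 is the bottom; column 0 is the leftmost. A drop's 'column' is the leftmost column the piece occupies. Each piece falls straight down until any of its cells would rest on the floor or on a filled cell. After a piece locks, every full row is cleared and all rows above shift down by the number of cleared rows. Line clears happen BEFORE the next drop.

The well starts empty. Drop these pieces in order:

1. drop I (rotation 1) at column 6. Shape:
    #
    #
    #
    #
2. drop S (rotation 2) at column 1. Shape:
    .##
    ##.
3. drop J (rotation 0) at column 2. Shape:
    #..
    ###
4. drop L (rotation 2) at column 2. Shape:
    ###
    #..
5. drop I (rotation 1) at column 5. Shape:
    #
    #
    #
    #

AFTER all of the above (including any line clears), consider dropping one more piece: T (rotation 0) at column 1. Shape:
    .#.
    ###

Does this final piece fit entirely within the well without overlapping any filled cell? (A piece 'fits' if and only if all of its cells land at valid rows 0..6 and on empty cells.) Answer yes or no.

Answer: no

Derivation:
Drop 1: I rot1 at col 6 lands with bottom-row=0; cleared 0 line(s) (total 0); column heights now [0 0 0 0 0 0 4], max=4
Drop 2: S rot2 at col 1 lands with bottom-row=0; cleared 0 line(s) (total 0); column heights now [0 1 2 2 0 0 4], max=4
Drop 3: J rot0 at col 2 lands with bottom-row=2; cleared 0 line(s) (total 0); column heights now [0 1 4 3 3 0 4], max=4
Drop 4: L rot2 at col 2 lands with bottom-row=4; cleared 0 line(s) (total 0); column heights now [0 1 6 6 6 0 4], max=6
Drop 5: I rot1 at col 5 lands with bottom-row=0; cleared 0 line(s) (total 0); column heights now [0 1 6 6 6 4 4], max=6
Test piece T rot0 at col 1 (width 3): heights before test = [0 1 6 6 6 4 4]; fits = False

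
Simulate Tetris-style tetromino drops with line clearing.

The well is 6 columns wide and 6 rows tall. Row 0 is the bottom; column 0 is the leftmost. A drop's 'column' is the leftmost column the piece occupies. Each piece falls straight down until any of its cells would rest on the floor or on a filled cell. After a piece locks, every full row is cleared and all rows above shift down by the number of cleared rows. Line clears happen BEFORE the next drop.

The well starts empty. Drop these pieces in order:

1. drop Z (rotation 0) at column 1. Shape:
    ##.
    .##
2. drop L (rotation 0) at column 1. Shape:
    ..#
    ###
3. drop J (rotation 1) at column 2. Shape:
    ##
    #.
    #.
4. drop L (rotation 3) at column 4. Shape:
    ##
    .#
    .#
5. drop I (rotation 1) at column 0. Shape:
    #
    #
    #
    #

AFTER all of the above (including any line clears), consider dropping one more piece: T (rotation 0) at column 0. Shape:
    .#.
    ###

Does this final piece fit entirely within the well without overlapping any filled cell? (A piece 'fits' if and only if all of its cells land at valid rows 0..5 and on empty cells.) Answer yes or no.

Answer: no

Derivation:
Drop 1: Z rot0 at col 1 lands with bottom-row=0; cleared 0 line(s) (total 0); column heights now [0 2 2 1 0 0], max=2
Drop 2: L rot0 at col 1 lands with bottom-row=2; cleared 0 line(s) (total 0); column heights now [0 3 3 4 0 0], max=4
Drop 3: J rot1 at col 2 lands with bottom-row=3; cleared 0 line(s) (total 0); column heights now [0 3 6 6 0 0], max=6
Drop 4: L rot3 at col 4 lands with bottom-row=0; cleared 0 line(s) (total 0); column heights now [0 3 6 6 3 3], max=6
Drop 5: I rot1 at col 0 lands with bottom-row=0; cleared 1 line(s) (total 1); column heights now [3 2 5 5 0 2], max=5
Test piece T rot0 at col 0 (width 3): heights before test = [3 2 5 5 0 2]; fits = False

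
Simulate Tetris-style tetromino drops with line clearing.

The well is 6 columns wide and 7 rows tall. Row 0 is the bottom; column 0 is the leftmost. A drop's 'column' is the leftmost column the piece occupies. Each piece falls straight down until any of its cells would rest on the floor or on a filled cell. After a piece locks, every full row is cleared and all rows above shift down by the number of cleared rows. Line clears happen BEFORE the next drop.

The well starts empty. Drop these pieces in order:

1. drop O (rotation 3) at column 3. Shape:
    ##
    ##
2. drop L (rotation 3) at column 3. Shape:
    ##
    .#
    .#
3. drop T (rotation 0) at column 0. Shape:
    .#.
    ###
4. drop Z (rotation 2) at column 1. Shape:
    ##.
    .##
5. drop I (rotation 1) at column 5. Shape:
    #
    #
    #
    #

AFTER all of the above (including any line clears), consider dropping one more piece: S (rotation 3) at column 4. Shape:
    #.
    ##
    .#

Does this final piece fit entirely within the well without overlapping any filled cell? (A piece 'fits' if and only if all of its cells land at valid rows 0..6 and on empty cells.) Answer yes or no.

Answer: yes

Derivation:
Drop 1: O rot3 at col 3 lands with bottom-row=0; cleared 0 line(s) (total 0); column heights now [0 0 0 2 2 0], max=2
Drop 2: L rot3 at col 3 lands with bottom-row=2; cleared 0 line(s) (total 0); column heights now [0 0 0 5 5 0], max=5
Drop 3: T rot0 at col 0 lands with bottom-row=0; cleared 0 line(s) (total 0); column heights now [1 2 1 5 5 0], max=5
Drop 4: Z rot2 at col 1 lands with bottom-row=5; cleared 0 line(s) (total 0); column heights now [1 7 7 6 5 0], max=7
Drop 5: I rot1 at col 5 lands with bottom-row=0; cleared 1 line(s) (total 1); column heights now [0 6 6 5 4 3], max=6
Test piece S rot3 at col 4 (width 2): heights before test = [0 6 6 5 4 3]; fits = True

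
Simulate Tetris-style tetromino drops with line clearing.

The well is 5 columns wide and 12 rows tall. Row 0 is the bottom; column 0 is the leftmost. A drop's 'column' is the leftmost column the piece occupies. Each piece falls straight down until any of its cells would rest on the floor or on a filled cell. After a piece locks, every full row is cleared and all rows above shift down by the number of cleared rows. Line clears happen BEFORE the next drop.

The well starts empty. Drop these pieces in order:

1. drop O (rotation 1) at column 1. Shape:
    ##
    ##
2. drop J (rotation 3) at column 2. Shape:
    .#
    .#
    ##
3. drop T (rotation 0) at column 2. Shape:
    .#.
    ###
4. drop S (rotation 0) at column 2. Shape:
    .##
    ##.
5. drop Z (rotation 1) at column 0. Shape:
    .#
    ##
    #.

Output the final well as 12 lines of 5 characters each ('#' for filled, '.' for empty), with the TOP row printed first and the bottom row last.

Drop 1: O rot1 at col 1 lands with bottom-row=0; cleared 0 line(s) (total 0); column heights now [0 2 2 0 0], max=2
Drop 2: J rot3 at col 2 lands with bottom-row=2; cleared 0 line(s) (total 0); column heights now [0 2 3 5 0], max=5
Drop 3: T rot0 at col 2 lands with bottom-row=5; cleared 0 line(s) (total 0); column heights now [0 2 6 7 6], max=7
Drop 4: S rot0 at col 2 lands with bottom-row=7; cleared 0 line(s) (total 0); column heights now [0 2 8 9 9], max=9
Drop 5: Z rot1 at col 0 lands with bottom-row=1; cleared 0 line(s) (total 0); column heights now [3 4 8 9 9], max=9

Answer: .....
.....
.....
...##
..##.
...#.
..###
...#.
.#.#.
####.
###..
.##..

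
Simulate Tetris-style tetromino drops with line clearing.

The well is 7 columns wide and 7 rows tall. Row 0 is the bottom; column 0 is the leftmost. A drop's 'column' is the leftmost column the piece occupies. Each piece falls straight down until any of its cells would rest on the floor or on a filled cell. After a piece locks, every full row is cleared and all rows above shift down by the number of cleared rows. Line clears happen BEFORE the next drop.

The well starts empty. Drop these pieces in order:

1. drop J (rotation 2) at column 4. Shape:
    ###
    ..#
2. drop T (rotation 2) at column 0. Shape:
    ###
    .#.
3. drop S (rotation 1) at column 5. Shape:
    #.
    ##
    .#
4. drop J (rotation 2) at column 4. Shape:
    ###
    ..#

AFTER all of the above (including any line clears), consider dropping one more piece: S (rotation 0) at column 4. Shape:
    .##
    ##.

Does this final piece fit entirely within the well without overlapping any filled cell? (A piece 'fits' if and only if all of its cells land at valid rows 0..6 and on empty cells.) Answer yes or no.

Answer: no

Derivation:
Drop 1: J rot2 at col 4 lands with bottom-row=0; cleared 0 line(s) (total 0); column heights now [0 0 0 0 2 2 2], max=2
Drop 2: T rot2 at col 0 lands with bottom-row=0; cleared 0 line(s) (total 0); column heights now [2 2 2 0 2 2 2], max=2
Drop 3: S rot1 at col 5 lands with bottom-row=2; cleared 0 line(s) (total 0); column heights now [2 2 2 0 2 5 4], max=5
Drop 4: J rot2 at col 4 lands with bottom-row=4; cleared 0 line(s) (total 0); column heights now [2 2 2 0 6 6 6], max=6
Test piece S rot0 at col 4 (width 3): heights before test = [2 2 2 0 6 6 6]; fits = False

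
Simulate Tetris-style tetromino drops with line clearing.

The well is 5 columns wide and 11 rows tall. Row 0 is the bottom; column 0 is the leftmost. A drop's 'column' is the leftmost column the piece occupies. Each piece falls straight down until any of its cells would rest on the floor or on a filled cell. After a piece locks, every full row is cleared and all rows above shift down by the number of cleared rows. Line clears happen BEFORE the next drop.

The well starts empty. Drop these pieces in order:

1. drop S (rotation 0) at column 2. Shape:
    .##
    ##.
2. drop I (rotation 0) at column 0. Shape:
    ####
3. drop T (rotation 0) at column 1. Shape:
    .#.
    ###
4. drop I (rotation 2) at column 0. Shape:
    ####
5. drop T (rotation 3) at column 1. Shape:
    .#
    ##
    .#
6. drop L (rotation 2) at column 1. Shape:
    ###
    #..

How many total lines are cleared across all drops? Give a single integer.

Answer: 0

Derivation:
Drop 1: S rot0 at col 2 lands with bottom-row=0; cleared 0 line(s) (total 0); column heights now [0 0 1 2 2], max=2
Drop 2: I rot0 at col 0 lands with bottom-row=2; cleared 0 line(s) (total 0); column heights now [3 3 3 3 2], max=3
Drop 3: T rot0 at col 1 lands with bottom-row=3; cleared 0 line(s) (total 0); column heights now [3 4 5 4 2], max=5
Drop 4: I rot2 at col 0 lands with bottom-row=5; cleared 0 line(s) (total 0); column heights now [6 6 6 6 2], max=6
Drop 5: T rot3 at col 1 lands with bottom-row=6; cleared 0 line(s) (total 0); column heights now [6 8 9 6 2], max=9
Drop 6: L rot2 at col 1 lands with bottom-row=8; cleared 0 line(s) (total 0); column heights now [6 10 10 10 2], max=10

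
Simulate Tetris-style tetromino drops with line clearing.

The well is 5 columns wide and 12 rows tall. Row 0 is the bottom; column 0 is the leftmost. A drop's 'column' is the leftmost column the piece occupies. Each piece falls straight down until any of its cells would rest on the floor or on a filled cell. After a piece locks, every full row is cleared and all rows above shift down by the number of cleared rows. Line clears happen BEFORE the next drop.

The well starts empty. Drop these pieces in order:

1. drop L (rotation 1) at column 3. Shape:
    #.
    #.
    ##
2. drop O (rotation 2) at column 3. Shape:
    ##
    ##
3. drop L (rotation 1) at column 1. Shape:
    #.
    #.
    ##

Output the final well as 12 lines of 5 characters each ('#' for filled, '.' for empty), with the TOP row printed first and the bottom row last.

Drop 1: L rot1 at col 3 lands with bottom-row=0; cleared 0 line(s) (total 0); column heights now [0 0 0 3 1], max=3
Drop 2: O rot2 at col 3 lands with bottom-row=3; cleared 0 line(s) (total 0); column heights now [0 0 0 5 5], max=5
Drop 3: L rot1 at col 1 lands with bottom-row=0; cleared 0 line(s) (total 0); column heights now [0 3 1 5 5], max=5

Answer: .....
.....
.....
.....
.....
.....
.....
...##
...##
.#.#.
.#.#.
.####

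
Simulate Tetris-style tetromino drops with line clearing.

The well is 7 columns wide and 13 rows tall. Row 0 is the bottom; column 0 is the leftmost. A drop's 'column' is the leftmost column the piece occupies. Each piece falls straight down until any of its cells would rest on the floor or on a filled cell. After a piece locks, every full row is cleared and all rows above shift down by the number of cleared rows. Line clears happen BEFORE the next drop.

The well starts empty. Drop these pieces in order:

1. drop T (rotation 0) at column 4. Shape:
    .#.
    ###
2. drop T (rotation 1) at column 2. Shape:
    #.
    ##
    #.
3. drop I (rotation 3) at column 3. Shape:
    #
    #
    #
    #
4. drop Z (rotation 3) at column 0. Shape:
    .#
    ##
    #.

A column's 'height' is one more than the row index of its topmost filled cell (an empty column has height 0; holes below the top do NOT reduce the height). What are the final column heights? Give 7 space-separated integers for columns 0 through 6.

Answer: 2 3 3 6 1 2 1

Derivation:
Drop 1: T rot0 at col 4 lands with bottom-row=0; cleared 0 line(s) (total 0); column heights now [0 0 0 0 1 2 1], max=2
Drop 2: T rot1 at col 2 lands with bottom-row=0; cleared 0 line(s) (total 0); column heights now [0 0 3 2 1 2 1], max=3
Drop 3: I rot3 at col 3 lands with bottom-row=2; cleared 0 line(s) (total 0); column heights now [0 0 3 6 1 2 1], max=6
Drop 4: Z rot3 at col 0 lands with bottom-row=0; cleared 0 line(s) (total 0); column heights now [2 3 3 6 1 2 1], max=6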